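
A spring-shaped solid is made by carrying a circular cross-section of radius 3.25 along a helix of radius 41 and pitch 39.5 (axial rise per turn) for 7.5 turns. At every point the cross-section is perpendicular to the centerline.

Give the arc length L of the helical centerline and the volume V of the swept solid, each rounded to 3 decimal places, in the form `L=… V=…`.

2πR = 2π·41 = 257.610598
per-turn = √(257.610598² + 39.5²) = √(66363.2200 + 1560.25) = √67923.4700 = 260.621315
L = 7.5 × 260.621315 = 1954.659865
V = π·3.25² × L = 33.183072 × 1954.659865 = 64861.619818

L=1954.660 V=64861.620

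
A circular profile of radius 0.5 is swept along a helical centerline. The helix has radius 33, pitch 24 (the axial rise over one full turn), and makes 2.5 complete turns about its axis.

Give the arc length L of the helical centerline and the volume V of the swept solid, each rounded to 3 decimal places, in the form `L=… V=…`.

L=521.824 V=409.839

2πR = 2π·33 = 207.345115
per-turn = √(207.345115² + 24²) = √(42991.9968 + 576) = √43567.9968 = 208.729482
L = 2.5 × 208.729482 = 521.823706
V = π·0.5² × L = 0.785398 × 521.823706 = 409.839380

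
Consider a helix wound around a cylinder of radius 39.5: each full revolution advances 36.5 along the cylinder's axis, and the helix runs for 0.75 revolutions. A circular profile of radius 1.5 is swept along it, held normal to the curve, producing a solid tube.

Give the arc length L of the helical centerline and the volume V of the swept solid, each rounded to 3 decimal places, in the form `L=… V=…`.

2πR = 2π·39.5 = 248.185820
per-turn = √(248.185820² + 36.5²) = √(61596.2011 + 1332.25) = √62928.4511 = 250.855439
L = 0.75 × 250.855439 = 188.141579
V = π·1.5² × L = 7.068583 × 188.141579 = 1329.894455

L=188.142 V=1329.894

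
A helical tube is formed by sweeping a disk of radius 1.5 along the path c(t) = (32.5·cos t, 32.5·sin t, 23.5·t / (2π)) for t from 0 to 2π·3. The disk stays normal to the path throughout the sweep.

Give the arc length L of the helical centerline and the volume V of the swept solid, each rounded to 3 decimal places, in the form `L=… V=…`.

L=616.654 V=4358.869

2πR = 2π·32.5 = 204.203522
per-turn = √(204.203522² + 23.5²) = √(41699.0786 + 552.25) = √42251.3286 = 205.551280
L = 3 × 205.551280 = 616.653839
V = π·1.5² × L = 7.068583 × 616.653839 = 4358.869135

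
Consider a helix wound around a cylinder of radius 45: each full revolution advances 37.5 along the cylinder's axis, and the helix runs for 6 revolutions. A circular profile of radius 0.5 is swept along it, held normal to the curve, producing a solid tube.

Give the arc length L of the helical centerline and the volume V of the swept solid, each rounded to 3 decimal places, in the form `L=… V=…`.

L=1711.316 V=1344.064

2πR = 2π·45 = 282.743339
per-turn = √(282.743339² + 37.5²) = √(79943.7956 + 1406.25) = √81350.0456 = 285.219294
L = 6 × 285.219294 = 1711.315764
V = π·0.5² × L = 0.785398 × 1711.315764 = 1344.064258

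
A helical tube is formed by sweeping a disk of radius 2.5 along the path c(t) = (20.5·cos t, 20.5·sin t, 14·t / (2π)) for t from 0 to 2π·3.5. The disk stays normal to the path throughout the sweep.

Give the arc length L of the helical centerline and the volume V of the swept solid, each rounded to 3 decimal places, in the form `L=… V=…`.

2πR = 2π·20.5 = 128.805299
per-turn = √(128.805299² + 14²) = √(16590.8050 + 196) = √16786.8050 = 129.563903
L = 3.5 × 129.563903 = 453.473661
V = π·2.5² × L = 19.634954 × 453.473661 = 8903.934513

L=453.474 V=8903.935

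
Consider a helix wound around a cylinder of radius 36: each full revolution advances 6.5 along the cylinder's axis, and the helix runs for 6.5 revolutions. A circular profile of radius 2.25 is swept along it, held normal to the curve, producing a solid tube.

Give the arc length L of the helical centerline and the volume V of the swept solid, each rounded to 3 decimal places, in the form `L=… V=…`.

2πR = 2π·36 = 226.194671
per-turn = √(226.194671² + 6.5²) = √(51164.0292 + 42.25) = √51206.2792 = 226.288045
L = 6.5 × 226.288045 = 1470.872291
V = π·2.25² × L = 15.904313 × 1470.872291 = 23393.213020

L=1470.872 V=23393.213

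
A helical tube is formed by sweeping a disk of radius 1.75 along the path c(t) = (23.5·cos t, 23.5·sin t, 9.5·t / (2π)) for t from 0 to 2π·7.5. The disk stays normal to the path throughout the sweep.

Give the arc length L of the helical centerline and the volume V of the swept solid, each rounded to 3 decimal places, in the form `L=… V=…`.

2πR = 2π·23.5 = 147.654855
per-turn = √(147.654855² + 9.5²) = √(21801.9561 + 90.25) = √21892.2061 = 147.960150
L = 7.5 × 147.960150 = 1109.701128
V = π·1.75² × L = 9.621128 × 1109.701128 = 10676.576045

L=1109.701 V=10676.576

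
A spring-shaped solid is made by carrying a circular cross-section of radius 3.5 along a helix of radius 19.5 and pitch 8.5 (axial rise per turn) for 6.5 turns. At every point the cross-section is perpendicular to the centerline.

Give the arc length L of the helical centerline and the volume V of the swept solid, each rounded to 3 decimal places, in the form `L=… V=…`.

L=798.308 V=30722.489

2πR = 2π·19.5 = 122.522113
per-turn = √(122.522113² + 8.5²) = √(15011.6683 + 72.25) = √15083.9183 = 122.816604
L = 6.5 × 122.816604 = 798.307928
V = π·3.5² × L = 38.484510 × 798.307928 = 30722.489444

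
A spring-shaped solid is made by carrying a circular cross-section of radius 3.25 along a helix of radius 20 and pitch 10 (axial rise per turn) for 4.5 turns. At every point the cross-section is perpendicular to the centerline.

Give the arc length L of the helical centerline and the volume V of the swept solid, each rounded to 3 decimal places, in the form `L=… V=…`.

2πR = 2π·20 = 125.663706
per-turn = √(125.663706² + 10²) = √(15791.3670 + 100) = √15891.3670 = 126.060966
L = 4.5 × 126.060966 = 567.274345
V = π·3.25² × L = 33.183072 × 567.274345 = 18823.905666

L=567.274 V=18823.906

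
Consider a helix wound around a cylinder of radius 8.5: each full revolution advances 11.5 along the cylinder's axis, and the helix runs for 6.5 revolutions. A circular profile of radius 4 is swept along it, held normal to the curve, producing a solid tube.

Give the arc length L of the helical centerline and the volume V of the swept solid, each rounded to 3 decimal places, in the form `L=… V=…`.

2πR = 2π·8.5 = 53.407075
per-turn = √(53.407075² + 11.5²) = √(2852.3157 + 132.25) = √2984.5657 = 54.631179
L = 6.5 × 54.631179 = 355.102661
V = π·4² × L = 50.265482 × 355.102661 = 17849.406562

L=355.103 V=17849.407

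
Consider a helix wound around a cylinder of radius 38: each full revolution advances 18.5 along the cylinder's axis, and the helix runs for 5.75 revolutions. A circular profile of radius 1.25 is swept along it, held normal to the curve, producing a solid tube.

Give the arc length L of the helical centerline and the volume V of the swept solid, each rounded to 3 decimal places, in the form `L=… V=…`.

L=1376.991 V=6759.289

2πR = 2π·38 = 238.761042
per-turn = √(238.761042² + 18.5²) = √(57006.8350 + 342.25) = √57349.0850 = 239.476690
L = 5.75 × 239.476690 = 1376.990967
V = π·1.25² × L = 4.908739 × 1376.990967 = 6759.288604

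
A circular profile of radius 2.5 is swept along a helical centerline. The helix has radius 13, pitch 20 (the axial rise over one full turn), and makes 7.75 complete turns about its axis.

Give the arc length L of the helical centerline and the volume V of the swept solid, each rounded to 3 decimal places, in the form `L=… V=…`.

L=651.731 V=12796.706

2πR = 2π·13 = 81.681409
per-turn = √(81.681409² + 20²) = √(6671.8526 + 400) = √7071.8526 = 84.094308
L = 7.75 × 84.094308 = 651.730884
V = π·2.5² × L = 19.634954 × 651.730884 = 12796.705985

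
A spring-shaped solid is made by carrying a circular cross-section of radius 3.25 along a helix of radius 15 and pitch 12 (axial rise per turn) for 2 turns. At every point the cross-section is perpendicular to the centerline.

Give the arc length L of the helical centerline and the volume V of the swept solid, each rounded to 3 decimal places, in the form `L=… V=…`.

L=190.017 V=6305.358

2πR = 2π·15 = 94.247780
per-turn = √(94.247780² + 12²) = √(8882.6440 + 144) = √9026.6440 = 95.008652
L = 2 × 95.008652 = 190.017304
V = π·3.25² × L = 33.183072 × 190.017304 = 6305.357959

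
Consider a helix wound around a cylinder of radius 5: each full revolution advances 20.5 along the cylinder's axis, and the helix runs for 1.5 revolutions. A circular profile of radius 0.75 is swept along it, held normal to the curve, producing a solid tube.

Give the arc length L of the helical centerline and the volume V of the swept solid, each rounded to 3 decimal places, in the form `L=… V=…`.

L=56.269 V=99.436

2πR = 2π·5 = 31.415927
per-turn = √(31.415927² + 20.5²) = √(986.9604 + 420.25) = √1407.2104 = 37.512804
L = 1.5 × 37.512804 = 56.269206
V = π·0.75² × L = 1.767146 × 56.269206 = 99.435894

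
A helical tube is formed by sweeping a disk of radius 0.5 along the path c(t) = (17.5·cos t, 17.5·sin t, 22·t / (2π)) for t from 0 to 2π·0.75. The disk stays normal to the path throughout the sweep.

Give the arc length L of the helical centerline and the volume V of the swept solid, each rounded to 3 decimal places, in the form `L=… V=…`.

2πR = 2π·17.5 = 109.955743
per-turn = √(109.955743² + 22²) = √(12090.2654 + 484) = √12574.2654 = 112.135032
L = 0.75 × 112.135032 = 84.101274
V = π·0.5² × L = 0.785398 × 84.101274 = 66.052986

L=84.101 V=66.053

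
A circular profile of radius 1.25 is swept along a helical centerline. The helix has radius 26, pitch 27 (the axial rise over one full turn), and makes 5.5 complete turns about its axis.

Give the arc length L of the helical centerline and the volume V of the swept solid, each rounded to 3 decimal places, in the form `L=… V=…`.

2πR = 2π·26 = 163.362818
per-turn = √(163.362818² + 27²) = √(26687.4103 + 729) = √27416.4103 = 165.579015
L = 5.5 × 165.579015 = 910.684584
V = π·1.25² × L = 4.908739 × 910.684584 = 4470.312498

L=910.685 V=4470.312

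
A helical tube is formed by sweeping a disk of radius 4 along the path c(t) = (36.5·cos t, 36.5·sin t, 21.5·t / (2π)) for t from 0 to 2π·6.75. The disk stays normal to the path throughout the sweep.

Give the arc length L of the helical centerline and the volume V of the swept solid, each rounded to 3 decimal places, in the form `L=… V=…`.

L=1554.808 V=78153.151

2πR = 2π·36.5 = 229.336264
per-turn = √(229.336264² + 21.5²) = √(52595.1219 + 462.25) = √53057.3719 = 230.341859
L = 6.75 × 230.341859 = 1554.807546
V = π·4² × L = 50.265482 × 1554.807546 = 78153.151428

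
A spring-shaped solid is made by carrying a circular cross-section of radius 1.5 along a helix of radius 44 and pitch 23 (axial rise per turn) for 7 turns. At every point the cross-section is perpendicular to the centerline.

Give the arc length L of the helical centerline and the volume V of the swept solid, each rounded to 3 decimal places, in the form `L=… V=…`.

L=1941.907 V=13726.530

2πR = 2π·44 = 276.460154
per-turn = √(276.460154² + 23²) = √(76430.2165 + 529) = √76959.2165 = 277.415242
L = 7 × 277.415242 = 1941.906694
V = π·1.5² × L = 7.068583 × 1941.906694 = 13726.529558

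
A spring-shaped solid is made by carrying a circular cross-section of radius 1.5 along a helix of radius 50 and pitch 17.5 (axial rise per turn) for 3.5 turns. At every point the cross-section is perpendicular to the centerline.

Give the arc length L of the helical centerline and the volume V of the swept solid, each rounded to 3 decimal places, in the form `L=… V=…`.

L=1101.262 V=7784.363

2πR = 2π·50 = 314.159265
per-turn = √(314.159265² + 17.5²) = √(98696.0440 + 306.25) = √99002.2940 = 314.646300
L = 3.5 × 314.646300 = 1101.262049
V = π·1.5² × L = 7.068583 × 1101.262049 = 7784.362720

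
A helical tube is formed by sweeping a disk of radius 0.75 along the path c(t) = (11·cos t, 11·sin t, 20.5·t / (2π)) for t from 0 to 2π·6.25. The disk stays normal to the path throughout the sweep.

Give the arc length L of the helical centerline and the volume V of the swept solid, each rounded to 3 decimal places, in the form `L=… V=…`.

2πR = 2π·11 = 69.115038
per-turn = √(69.115038² + 20.5²) = √(4776.8885 + 420.25) = √5197.1385 = 72.091182
L = 6.25 × 72.091182 = 450.569888
V = π·0.75² × L = 1.767146 × 450.569888 = 796.222715

L=450.570 V=796.223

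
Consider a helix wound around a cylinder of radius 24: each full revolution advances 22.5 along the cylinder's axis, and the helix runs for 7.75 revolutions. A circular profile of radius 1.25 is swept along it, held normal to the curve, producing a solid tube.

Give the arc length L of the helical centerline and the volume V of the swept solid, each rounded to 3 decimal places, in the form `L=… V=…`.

L=1181.610 V=5800.214

2πR = 2π·24 = 150.796447
per-turn = √(150.796447² + 22.5²) = √(22739.5685 + 506.25) = √23245.8185 = 152.465795
L = 7.75 × 152.465795 = 1181.609909
V = π·1.25² × L = 4.908739 × 1181.609909 = 5800.214075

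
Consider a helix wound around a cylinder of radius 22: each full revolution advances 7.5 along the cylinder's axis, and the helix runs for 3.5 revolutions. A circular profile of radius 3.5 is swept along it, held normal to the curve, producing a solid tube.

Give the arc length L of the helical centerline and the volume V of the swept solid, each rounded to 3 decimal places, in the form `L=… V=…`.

L=484.517 V=18646.394

2πR = 2π·22 = 138.230077
per-turn = √(138.230077² + 7.5²) = √(19107.5541 + 56.25) = √19163.8041 = 138.433392
L = 3.5 × 138.433392 = 484.516873
V = π·3.5² × L = 38.484510 × 484.516873 = 18646.394457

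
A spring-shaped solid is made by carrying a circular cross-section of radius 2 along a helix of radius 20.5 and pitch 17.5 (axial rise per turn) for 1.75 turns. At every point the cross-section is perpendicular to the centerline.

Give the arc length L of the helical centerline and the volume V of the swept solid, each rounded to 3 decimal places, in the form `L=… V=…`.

L=227.480 V=2858.600

2πR = 2π·20.5 = 128.805299
per-turn = √(128.805299² + 17.5²) = √(16590.8050 + 306.25) = √16897.0550 = 129.988673
L = 1.75 × 129.988673 = 227.480177
V = π·2² × L = 12.566371 × 227.480177 = 2858.600212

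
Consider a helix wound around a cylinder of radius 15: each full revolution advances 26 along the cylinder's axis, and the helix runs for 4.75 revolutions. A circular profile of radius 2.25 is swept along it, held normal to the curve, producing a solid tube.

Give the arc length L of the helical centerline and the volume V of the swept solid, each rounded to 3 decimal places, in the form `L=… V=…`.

2πR = 2π·15 = 94.247780
per-turn = √(94.247780² + 26²) = √(8882.6440 + 676) = √9558.6440 = 97.768318
L = 4.75 × 97.768318 = 464.399509
V = π·2.25² × L = 15.904313 × 464.399509 = 7385.955066

L=464.400 V=7385.955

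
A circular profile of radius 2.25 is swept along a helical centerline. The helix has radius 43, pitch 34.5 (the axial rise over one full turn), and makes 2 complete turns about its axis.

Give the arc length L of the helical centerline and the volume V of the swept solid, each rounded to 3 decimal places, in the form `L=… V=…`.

L=544.742 V=8663.740

2πR = 2π·43 = 270.176968
per-turn = √(270.176968² + 34.5²) = √(72995.5942 + 1190.25) = √74185.8442 = 272.370784
L = 2 × 272.370784 = 544.741569
V = π·2.25² × L = 15.904313 × 544.741569 = 8663.740308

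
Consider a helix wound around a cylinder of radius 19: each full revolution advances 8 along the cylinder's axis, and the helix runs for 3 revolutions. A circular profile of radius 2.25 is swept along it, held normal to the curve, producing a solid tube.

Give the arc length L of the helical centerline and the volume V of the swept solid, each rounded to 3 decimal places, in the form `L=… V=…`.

2πR = 2π·19 = 119.380521
per-turn = √(119.380521² + 8²) = √(14251.7088 + 64) = √14315.7088 = 119.648271
L = 3 × 119.648271 = 358.944813
V = π·2.25² × L = 15.904313 × 358.944813 = 5708.770587

L=358.945 V=5708.771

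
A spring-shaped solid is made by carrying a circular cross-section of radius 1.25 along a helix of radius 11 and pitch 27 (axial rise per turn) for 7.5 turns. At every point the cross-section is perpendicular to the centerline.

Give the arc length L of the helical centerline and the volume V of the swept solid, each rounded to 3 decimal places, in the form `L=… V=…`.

L=556.513 V=2731.775

2πR = 2π·11 = 69.115038
per-turn = √(69.115038² + 27²) = √(4776.8885 + 729) = √5505.8885 = 74.201675
L = 7.5 × 74.201675 = 556.512560
V = π·1.25² × L = 4.908739 × 556.512560 = 2731.774643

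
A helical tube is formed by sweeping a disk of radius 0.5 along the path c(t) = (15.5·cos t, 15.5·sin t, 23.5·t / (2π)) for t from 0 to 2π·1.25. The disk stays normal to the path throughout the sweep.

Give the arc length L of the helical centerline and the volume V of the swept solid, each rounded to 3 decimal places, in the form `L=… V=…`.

L=125.231 V=98.356

2πR = 2π·15.5 = 97.389372
per-turn = √(97.389372² + 23.5²) = √(9484.6898 + 552.25) = √10036.9398 = 100.184529
L = 1.25 × 100.184529 = 125.230661
V = π·0.5² × L = 0.785398 × 125.230661 = 98.355931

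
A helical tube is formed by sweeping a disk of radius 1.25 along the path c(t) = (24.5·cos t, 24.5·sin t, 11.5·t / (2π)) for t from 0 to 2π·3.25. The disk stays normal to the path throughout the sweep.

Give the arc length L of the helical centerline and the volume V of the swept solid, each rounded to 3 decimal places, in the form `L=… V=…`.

L=501.693 V=2462.679

2πR = 2π·24.5 = 153.938040
per-turn = √(153.938040² + 11.5²) = √(23696.9202 + 132.25) = √23829.1702 = 154.366998
L = 3.25 × 154.366998 = 501.692745
V = π·1.25² × L = 4.908739 × 501.692745 = 2462.678501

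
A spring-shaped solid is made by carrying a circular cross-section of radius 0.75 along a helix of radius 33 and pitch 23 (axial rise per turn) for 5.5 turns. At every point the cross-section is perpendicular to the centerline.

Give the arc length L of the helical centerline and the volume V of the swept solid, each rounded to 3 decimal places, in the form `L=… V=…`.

L=1147.393 V=2027.610

2πR = 2π·33 = 207.345115
per-turn = √(207.345115² + 23²) = √(42991.9968 + 529) = √43520.9968 = 208.616866
L = 5.5 × 208.616866 = 1147.392763
V = π·0.75² × L = 1.767146 × 1147.392763 = 2027.610380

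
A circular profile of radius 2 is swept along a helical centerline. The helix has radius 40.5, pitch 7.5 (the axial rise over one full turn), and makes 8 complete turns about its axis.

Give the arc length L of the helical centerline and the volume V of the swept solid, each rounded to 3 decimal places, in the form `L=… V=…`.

L=2036.636 V=25593.123

2πR = 2π·40.5 = 254.469005
per-turn = √(254.469005² + 7.5²) = √(64754.4745 + 56.25) = √64810.7245 = 254.579505
L = 8 × 254.579505 = 2036.636042
V = π·2² × L = 12.566371 × 2036.636042 = 25593.123307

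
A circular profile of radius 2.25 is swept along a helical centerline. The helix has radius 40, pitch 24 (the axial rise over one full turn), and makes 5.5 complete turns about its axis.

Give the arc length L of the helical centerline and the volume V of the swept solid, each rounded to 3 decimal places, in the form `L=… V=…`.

L=1388.589 V=22084.554

2πR = 2π·40 = 251.327412
per-turn = √(251.327412² + 24²) = √(63165.4682 + 576) = √63741.4682 = 252.470727
L = 5.5 × 252.470727 = 1388.589000
V = π·2.25² × L = 15.904313 × 1388.589000 = 22084.553825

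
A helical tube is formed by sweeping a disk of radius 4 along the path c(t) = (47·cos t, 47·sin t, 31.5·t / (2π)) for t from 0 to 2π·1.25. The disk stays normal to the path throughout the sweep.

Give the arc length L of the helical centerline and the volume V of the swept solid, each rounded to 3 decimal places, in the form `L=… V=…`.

2πR = 2π·47 = 295.309709
per-turn = √(295.309709² + 31.5²) = √(87207.8245 + 992.25) = √88200.0745 = 296.984974
L = 1.25 × 296.984974 = 371.231217
V = π·4² × L = 50.265482 × 371.231217 = 18660.116220

L=371.231 V=18660.116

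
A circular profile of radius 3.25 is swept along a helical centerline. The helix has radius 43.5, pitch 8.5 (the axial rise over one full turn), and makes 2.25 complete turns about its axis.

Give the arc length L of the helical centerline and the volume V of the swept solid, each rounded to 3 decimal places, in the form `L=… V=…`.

L=615.264 V=20416.352

2πR = 2π·43.5 = 273.318561
per-turn = √(273.318561² + 8.5²) = √(74703.0357 + 72.25) = √74775.2857 = 273.450701
L = 2.25 × 273.450701 = 615.264077
V = π·3.25² × L = 33.183072 × 615.264077 = 20416.352400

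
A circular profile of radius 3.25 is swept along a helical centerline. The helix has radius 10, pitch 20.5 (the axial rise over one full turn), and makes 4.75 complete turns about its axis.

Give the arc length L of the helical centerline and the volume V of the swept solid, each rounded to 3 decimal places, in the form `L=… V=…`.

2πR = 2π·10 = 62.831853
per-turn = √(62.831853² + 20.5²) = √(3947.8418 + 420.25) = √4368.0918 = 66.091541
L = 4.75 × 66.091541 = 313.934819
V = π·3.25² × L = 33.183072 × 313.934819 = 10417.321816

L=313.935 V=10417.322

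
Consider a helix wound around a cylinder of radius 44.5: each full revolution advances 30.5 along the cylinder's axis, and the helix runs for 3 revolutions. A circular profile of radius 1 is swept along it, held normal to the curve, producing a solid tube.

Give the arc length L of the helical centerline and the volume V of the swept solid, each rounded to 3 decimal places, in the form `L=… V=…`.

L=843.781 V=2650.816

2πR = 2π·44.5 = 279.601746
per-turn = √(279.601746² + 30.5²) = √(78177.1365 + 930.25) = √79107.3865 = 281.260354
L = 3 × 281.260354 = 843.781061
V = π·1² × L = 3.141593 × 843.781061 = 2650.816381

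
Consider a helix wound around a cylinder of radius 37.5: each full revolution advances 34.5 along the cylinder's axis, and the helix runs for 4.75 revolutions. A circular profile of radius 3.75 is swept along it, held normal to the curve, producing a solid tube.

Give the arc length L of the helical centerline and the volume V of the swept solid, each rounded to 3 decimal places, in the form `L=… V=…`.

2πR = 2π·37.5 = 235.619449
per-turn = √(235.619449² + 34.5²) = √(55516.5248 + 1190.25) = √56706.7748 = 238.131843
L = 4.75 × 238.131843 = 1131.126255
V = π·3.75² × L = 44.178647 × 1131.126255 = 49971.627196

L=1131.126 V=49971.627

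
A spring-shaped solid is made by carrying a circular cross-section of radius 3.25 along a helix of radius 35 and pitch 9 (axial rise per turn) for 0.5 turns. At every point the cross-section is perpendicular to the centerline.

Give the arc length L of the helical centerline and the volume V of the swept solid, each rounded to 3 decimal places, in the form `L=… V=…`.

L=110.048 V=3651.724

2πR = 2π·35 = 219.911486
per-turn = √(219.911486² + 9²) = √(48361.0616 + 81) = √48442.0616 = 220.095574
L = 0.5 × 220.095574 = 110.047787
V = π·3.25² × L = 33.183072 × 110.047787 = 3651.723679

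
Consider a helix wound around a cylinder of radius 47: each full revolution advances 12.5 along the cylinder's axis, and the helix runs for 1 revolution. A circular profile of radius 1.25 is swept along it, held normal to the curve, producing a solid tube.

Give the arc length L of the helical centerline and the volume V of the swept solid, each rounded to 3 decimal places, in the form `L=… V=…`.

L=295.574 V=1450.896

2πR = 2π·47 = 295.309709
per-turn = √(295.309709² + 12.5²) = √(87207.8245 + 156.25) = √87364.0745 = 295.574144
L = 1 × 295.574144 = 295.574144
V = π·1.25² × L = 4.908739 × 295.574144 = 1450.896186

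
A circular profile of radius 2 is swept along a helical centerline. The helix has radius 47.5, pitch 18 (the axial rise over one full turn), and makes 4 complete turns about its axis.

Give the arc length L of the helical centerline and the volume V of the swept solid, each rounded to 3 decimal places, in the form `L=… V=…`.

L=1195.974 V=15029.058

2πR = 2π·47.5 = 298.451302
per-turn = √(298.451302² + 18²) = √(89073.1797 + 324) = √89397.1797 = 298.993612
L = 4 × 298.993612 = 1195.974446
V = π·2² × L = 12.566371 × 1195.974446 = 15029.058134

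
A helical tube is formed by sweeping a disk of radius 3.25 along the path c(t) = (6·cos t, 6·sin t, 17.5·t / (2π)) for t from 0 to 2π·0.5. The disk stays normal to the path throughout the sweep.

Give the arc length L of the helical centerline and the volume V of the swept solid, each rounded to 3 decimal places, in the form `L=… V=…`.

2πR = 2π·6 = 37.699112
per-turn = √(37.699112² + 17.5²) = √(1421.2230 + 306.25) = √1727.4730 = 41.562880
L = 0.5 × 41.562880 = 20.781440
V = π·3.25² × L = 33.183072 × 20.781440 = 689.592036

L=20.781 V=689.592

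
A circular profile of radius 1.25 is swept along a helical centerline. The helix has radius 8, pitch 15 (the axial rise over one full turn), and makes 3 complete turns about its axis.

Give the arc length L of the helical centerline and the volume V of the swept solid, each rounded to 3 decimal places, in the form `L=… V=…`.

L=157.368 V=772.477

2πR = 2π·8 = 50.265482
per-turn = √(50.265482² + 15²) = √(2526.6187 + 225) = √2751.6187 = 52.455874
L = 3 × 52.455874 = 157.367622
V = π·1.25² × L = 4.908739 × 157.367622 = 772.476509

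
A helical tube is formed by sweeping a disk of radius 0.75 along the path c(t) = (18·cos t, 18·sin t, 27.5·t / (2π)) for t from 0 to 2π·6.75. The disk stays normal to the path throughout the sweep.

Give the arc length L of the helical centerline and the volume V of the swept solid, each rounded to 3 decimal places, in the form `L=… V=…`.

2πR = 2π·18 = 113.097336
per-turn = √(113.097336² + 27.5²) = √(12791.0073 + 756.25) = √13547.2573 = 116.392686
L = 6.75 × 116.392686 = 785.650629
V = π·0.75² × L = 1.767146 × 785.650629 = 1388.359263

L=785.651 V=1388.359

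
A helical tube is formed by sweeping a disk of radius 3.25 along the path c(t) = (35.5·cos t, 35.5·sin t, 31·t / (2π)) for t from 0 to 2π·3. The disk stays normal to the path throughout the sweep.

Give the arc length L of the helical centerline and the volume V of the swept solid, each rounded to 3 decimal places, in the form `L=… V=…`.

2πR = 2π·35.5 = 223.053078
per-turn = √(223.053078² + 31²) = √(49752.6758 + 961) = √50713.6758 = 225.196971
L = 3 × 225.196971 = 675.590913
V = π·3.25² × L = 33.183072 × 675.590913 = 22418.182190

L=675.591 V=22418.182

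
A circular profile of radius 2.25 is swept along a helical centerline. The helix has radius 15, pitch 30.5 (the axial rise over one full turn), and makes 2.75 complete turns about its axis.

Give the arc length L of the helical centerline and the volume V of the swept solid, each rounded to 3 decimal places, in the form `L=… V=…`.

L=272.415 V=4332.576

2πR = 2π·15 = 94.247780
per-turn = √(94.247780² + 30.5²) = √(8882.6440 + 930.25) = √9812.8940 = 99.060052
L = 2.75 × 99.060052 = 272.415144
V = π·2.25² × L = 15.904313 × 272.415144 = 4332.575661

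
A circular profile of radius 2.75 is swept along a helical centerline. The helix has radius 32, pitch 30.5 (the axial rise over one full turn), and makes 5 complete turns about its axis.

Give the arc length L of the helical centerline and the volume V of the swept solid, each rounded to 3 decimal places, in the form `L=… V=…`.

2πR = 2π·32 = 201.061930
per-turn = √(201.061930² + 30.5²) = √(40425.8996 + 930.25) = √41356.1496 = 203.362115
L = 5 × 203.362115 = 1016.810573
V = π·2.75² × L = 23.758294 × 1016.810573 = 24157.684978

L=1016.811 V=24157.685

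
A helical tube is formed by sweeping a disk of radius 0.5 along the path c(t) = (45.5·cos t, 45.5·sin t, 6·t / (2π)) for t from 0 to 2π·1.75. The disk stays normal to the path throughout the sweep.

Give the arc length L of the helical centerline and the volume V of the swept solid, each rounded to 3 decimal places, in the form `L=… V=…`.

L=500.409 V=393.020

2πR = 2π·45.5 = 285.884931
per-turn = √(285.884931² + 6²) = √(81730.1940 + 36) = √81766.1940 = 285.947887
L = 1.75 × 285.947887 = 500.408802
V = π·0.5² × L = 0.785398 × 500.408802 = 393.020154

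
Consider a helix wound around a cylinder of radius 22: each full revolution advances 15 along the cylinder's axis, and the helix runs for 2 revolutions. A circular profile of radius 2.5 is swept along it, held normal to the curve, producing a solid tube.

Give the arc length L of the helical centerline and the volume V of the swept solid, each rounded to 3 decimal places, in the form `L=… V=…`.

L=278.083 V=5460.149

2πR = 2π·22 = 138.230077
per-turn = √(138.230077² + 15²) = √(19107.5541 + 225) = √19332.5541 = 139.041555
L = 2 × 139.041555 = 278.083111
V = π·2.5² × L = 19.634954 × 278.083111 = 5460.149111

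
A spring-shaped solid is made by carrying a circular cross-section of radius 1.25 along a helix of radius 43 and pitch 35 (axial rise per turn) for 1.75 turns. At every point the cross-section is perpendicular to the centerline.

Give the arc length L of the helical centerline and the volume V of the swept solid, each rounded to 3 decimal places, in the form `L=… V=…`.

2πR = 2π·43 = 270.176968
per-turn = √(270.176968² + 35²) = √(72995.5942 + 1225) = √74220.5942 = 272.434569
L = 1.75 × 272.434569 = 476.760495
V = π·1.25² × L = 4.908739 × 476.760495 = 2340.292607

L=476.760 V=2340.293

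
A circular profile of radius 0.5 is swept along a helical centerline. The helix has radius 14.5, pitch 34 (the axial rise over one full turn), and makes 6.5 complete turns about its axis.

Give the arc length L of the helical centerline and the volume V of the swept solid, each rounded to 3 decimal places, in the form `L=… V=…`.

2πR = 2π·14.5 = 91.106187
per-turn = √(91.106187² + 34²) = √(8300.3373 + 1156) = √9456.3373 = 97.243701
L = 6.5 × 97.243701 = 632.084054
V = π·0.5² × L = 0.785398 × 632.084054 = 496.437655

L=632.084 V=496.438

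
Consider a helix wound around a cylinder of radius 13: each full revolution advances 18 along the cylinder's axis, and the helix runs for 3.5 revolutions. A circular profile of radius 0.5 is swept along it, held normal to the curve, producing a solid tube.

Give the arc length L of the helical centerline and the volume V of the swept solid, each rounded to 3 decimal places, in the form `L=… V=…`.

L=292.744 V=229.921

2πR = 2π·13 = 81.681409
per-turn = √(81.681409² + 18²) = √(6671.8526 + 324) = √6995.8526 = 83.641213
L = 3.5 × 83.641213 = 292.744247
V = π·0.5² × L = 0.785398 × 292.744247 = 229.920794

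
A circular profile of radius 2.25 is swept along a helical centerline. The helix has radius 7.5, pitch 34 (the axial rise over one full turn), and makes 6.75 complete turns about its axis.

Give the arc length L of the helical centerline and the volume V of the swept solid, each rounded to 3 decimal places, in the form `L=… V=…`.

2πR = 2π·7.5 = 47.123890
per-turn = √(47.123890² + 34²) = √(2220.6610 + 1156) = √3376.6610 = 58.109044
L = 6.75 × 58.109044 = 392.236047
V = π·2.25² × L = 15.904313 × 392.236047 = 6238.244782

L=392.236 V=6238.245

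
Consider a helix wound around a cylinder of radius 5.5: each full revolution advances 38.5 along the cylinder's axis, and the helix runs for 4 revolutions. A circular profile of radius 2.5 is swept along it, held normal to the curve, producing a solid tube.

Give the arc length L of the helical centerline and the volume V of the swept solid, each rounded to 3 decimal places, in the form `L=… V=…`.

L=206.939 V=4063.228

2πR = 2π·5.5 = 34.557519
per-turn = √(34.557519² + 38.5²) = √(1194.2221 + 1482.25) = √2676.4721 = 51.734632
L = 4 × 51.734632 = 206.938527
V = π·2.5² × L = 19.634954 × 206.938527 = 4063.228484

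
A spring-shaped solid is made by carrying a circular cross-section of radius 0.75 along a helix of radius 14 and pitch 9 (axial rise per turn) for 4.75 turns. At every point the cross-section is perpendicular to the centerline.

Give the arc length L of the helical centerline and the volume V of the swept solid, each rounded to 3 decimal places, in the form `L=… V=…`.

2πR = 2π·14 = 87.964594
per-turn = √(87.964594² + 9²) = √(7737.7699 + 81) = √7818.7699 = 88.423808
L = 4.75 × 88.423808 = 420.013089
V = π·0.75² × L = 1.767146 × 420.013089 = 742.224394

L=420.013 V=742.224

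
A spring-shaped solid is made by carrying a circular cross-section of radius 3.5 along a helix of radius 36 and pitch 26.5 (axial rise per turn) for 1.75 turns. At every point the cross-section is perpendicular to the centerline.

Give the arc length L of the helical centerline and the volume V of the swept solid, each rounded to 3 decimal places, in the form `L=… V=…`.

2πR = 2π·36 = 226.194671
per-turn = √(226.194671² + 26.5²) = √(51164.0292 + 702.25) = √51866.2792 = 227.741694
L = 1.75 × 227.741694 = 398.547965
V = π·3.5² × L = 38.484510 × 398.547965 = 15337.923132

L=398.548 V=15337.923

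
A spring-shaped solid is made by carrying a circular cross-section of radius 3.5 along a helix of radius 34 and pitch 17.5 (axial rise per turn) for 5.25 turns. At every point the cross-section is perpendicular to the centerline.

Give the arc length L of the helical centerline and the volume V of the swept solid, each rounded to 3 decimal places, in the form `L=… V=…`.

L=1125.305 V=43306.827

2πR = 2π·34 = 213.628300
per-turn = √(213.628300² + 17.5²) = √(45637.0508 + 306.25) = √45943.3008 = 214.343884
L = 5.25 × 214.343884 = 1125.305393
V = π·3.5² × L = 38.484510 × 1125.305393 = 43306.826647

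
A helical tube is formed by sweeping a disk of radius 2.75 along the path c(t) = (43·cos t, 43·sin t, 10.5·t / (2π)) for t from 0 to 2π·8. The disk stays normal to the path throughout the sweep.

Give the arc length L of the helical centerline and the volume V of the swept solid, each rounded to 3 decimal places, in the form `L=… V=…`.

L=2163.047 V=51390.317

2πR = 2π·43 = 270.176968
per-turn = √(270.176968² + 10.5²) = √(72995.5942 + 110.25) = √73105.8442 = 270.380924
L = 8 × 270.380924 = 2163.047393
V = π·2.75² × L = 23.758294 × 2163.047393 = 51390.316864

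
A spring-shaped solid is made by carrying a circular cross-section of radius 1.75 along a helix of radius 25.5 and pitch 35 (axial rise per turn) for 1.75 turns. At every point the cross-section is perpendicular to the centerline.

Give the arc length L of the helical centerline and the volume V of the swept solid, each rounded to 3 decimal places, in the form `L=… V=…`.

2πR = 2π·25.5 = 160.221225
per-turn = √(160.221225² + 35²) = √(25670.8410 + 1225) = √26895.8410 = 163.999515
L = 1.75 × 163.999515 = 286.999152
V = π·1.75² × L = 9.621128 × 286.999152 = 2761.255434

L=286.999 V=2761.255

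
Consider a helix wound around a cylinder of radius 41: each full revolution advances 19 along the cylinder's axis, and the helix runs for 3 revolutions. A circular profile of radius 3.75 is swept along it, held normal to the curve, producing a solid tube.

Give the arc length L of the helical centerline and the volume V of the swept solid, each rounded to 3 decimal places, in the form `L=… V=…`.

2πR = 2π·41 = 257.610598
per-turn = √(257.610598² + 19²) = √(66363.2200 + 361) = √66724.2200 = 258.310317
L = 3 × 258.310317 = 774.930952
V = π·3.75² × L = 44.178647 × 774.930952 = 34235.400726

L=774.931 V=34235.401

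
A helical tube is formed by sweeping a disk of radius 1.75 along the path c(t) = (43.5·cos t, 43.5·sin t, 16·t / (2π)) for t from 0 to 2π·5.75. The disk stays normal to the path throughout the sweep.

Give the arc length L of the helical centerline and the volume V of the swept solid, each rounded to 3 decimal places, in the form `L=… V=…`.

2πR = 2π·43.5 = 273.318561
per-turn = √(273.318561² + 16²) = √(74703.0357 + 256) = √74959.0357 = 273.786478
L = 5.75 × 273.786478 = 1574.272250
V = π·1.75² × L = 9.621128 × 1574.272250 = 15146.274043

L=1574.272 V=15146.274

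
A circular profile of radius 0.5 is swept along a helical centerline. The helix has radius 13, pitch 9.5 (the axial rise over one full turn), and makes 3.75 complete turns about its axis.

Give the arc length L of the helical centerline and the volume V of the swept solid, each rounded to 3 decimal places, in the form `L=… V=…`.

2πR = 2π·13 = 81.681409
per-turn = √(81.681409² + 9.5²) = √(6671.8526 + 90.25) = √6762.1026 = 82.232005
L = 3.75 × 82.232005 = 308.370017
V = π·0.5² × L = 0.785398 × 308.370017 = 242.193245

L=308.370 V=242.193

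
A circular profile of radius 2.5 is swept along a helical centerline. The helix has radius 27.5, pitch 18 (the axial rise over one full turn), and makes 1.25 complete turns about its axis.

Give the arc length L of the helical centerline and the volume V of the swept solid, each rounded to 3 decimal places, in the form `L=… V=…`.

2πR = 2π·27.5 = 172.787596
per-turn = √(172.787596² + 18²) = √(29855.5533 + 324) = √30179.5533 = 173.722633
L = 1.25 × 173.722633 = 217.153292
V = π·2.5² × L = 19.634954 × 217.153292 = 4263.794910

L=217.153 V=4263.795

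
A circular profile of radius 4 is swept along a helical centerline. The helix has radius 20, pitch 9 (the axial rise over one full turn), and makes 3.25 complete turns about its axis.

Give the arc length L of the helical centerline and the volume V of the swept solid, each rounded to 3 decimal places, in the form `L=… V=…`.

L=409.453 V=20581.360

2πR = 2π·20 = 125.663706
per-turn = √(125.663706² + 9²) = √(15791.3670 + 81) = √15872.3670 = 125.985583
L = 3.25 × 125.985583 = 409.453144
V = π·4² × L = 50.265482 × 409.453144 = 20581.359811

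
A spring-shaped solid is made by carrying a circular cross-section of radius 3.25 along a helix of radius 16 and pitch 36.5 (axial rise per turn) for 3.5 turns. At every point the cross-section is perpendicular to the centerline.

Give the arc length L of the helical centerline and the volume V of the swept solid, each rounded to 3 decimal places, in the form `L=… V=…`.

2πR = 2π·16 = 100.530965
per-turn = √(100.530965² + 36.5²) = √(10106.4749 + 1332.25) = √11438.7249 = 106.951975
L = 3.5 × 106.951975 = 374.331912
V = π·3.25² × L = 33.183072 × 374.331912 = 12421.482928

L=374.332 V=12421.483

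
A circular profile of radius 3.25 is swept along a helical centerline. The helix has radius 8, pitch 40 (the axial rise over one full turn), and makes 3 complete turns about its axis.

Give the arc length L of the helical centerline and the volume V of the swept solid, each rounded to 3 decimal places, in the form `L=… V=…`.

2πR = 2π·8 = 50.265482
per-turn = √(50.265482² + 40²) = √(2526.6187 + 1600) = √4126.6187 = 64.238763
L = 3 × 64.238763 = 192.716290
V = π·3.25² × L = 33.183072 × 192.716290 = 6394.918614

L=192.716 V=6394.919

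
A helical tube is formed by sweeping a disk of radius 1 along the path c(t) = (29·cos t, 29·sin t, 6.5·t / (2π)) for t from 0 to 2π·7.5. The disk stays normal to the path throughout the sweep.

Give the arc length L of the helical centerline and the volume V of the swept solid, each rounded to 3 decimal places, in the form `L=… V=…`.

2πR = 2π·29 = 182.212374
per-turn = √(182.212374² + 6.5²) = √(33201.3492 + 42.25) = √33243.5992 = 182.328273
L = 7.5 × 182.328273 = 1367.462049
V = π·1² × L = 3.141593 × 1367.462049 = 4296.008727

L=1367.462 V=4296.009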